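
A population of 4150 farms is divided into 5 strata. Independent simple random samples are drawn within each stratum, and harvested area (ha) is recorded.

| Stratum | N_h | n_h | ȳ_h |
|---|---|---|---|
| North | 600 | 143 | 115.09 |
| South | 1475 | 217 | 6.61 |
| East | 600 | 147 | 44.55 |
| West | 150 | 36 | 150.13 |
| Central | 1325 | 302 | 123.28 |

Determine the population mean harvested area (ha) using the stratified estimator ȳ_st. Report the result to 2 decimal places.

N = Σ N_h = 4150. Stratum weights W_h = N_h/N.
ȳ_st = (600·115.09 + 1475·6.61 + 600·44.55 + 150·150.13 + 1325·123.28) / 4150 = 70.2167

ȳ_st ≈ 70.22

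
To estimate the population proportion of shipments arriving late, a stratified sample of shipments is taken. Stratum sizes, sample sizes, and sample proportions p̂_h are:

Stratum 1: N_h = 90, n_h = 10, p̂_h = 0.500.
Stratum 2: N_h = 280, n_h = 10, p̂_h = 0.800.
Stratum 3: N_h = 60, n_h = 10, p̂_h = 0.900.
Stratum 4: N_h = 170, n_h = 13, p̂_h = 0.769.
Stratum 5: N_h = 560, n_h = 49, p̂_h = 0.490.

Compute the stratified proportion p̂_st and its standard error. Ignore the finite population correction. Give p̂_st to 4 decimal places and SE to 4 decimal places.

p̂_st ≈ 0.6277, SE ≈ 0.0525

N = 1160; stratum weights W_h = N_h/N.
p̂_st = Σ W_h p̂_h = (90·0.500 + 280·0.800 + 60·0.900 + 170·0.769 + 560·0.490)/1160 = 0.62770
V̂(p̂_st) = Σ W_h² p̂_h(1−p̂_h)/(n_h−1):
  stratum 1: (90/1160)²·0.500·0.500/9 = 0.000167212
  stratum 2: (280/1160)²·0.800·0.200/9 = 0.0010358
  stratum 3: (60/1160)²·0.900·0.100/9 = 2.67539e-05
  stratum 4: (170/1160)²·0.769·0.231/12 = 0.000317935
  stratum 5: (560/1160)²·0.490·0.510/48 = 0.00121335
V̂(p̂_st) = 0.00276105; SE = √V̂ = 0.0525457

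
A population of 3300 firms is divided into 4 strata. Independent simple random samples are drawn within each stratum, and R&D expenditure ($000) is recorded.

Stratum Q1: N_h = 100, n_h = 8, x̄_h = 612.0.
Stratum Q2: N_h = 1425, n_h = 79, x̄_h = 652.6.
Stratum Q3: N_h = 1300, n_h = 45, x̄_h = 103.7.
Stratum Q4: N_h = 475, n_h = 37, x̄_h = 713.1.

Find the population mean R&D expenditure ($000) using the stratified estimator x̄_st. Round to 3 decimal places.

N = Σ N_h = 3300. Stratum weights W_h = N_h/N.
x̄_st = (100·612.0 + 1425·652.6 + 1300·103.7 + 475·713.1) / 3300 = 443.84470

x̄_st ≈ 443.845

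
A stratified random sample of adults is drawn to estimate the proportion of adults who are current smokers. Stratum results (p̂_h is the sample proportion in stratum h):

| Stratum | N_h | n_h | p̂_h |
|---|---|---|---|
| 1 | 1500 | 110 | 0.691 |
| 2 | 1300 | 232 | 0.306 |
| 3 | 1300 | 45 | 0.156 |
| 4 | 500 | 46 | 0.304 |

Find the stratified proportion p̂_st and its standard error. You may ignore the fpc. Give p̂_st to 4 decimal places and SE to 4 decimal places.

p̂_st ≈ 0.3889, SE ≈ 0.0240

N = 4600; stratum weights W_h = N_h/N.
p̂_st = Σ W_h p̂_h = (1500·0.691 + 1300·0.306 + 1300·0.156 + 500·0.304)/4600 = 0.38893
V̂(p̂_st) = Σ W_h² p̂_h(1−p̂_h)/(n_h−1):
  stratum 1: (1500/4600)²·0.691·0.309/109 = 0.000208294
  stratum 2: (1300/4600)²·0.306·0.694/231 = 7.34243e-05
  stratum 3: (1300/4600)²·0.156·0.844/44 = 0.000238993
  stratum 4: (500/4600)²·0.304·0.696/45 = 5.55514e-05
V̂(p̂_st) = 0.000576263; SE = √V̂ = 0.0240055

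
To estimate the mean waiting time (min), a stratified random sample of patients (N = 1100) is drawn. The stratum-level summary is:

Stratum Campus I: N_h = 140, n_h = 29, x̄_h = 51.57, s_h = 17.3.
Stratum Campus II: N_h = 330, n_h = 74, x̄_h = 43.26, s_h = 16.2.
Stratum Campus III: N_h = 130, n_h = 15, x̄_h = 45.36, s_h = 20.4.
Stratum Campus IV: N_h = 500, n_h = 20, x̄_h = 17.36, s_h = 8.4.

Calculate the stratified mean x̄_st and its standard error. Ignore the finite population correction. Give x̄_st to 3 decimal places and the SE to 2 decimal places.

x̄_st = Σ W_h x̄_h = (140·51.57 + 330·43.26 + 130·45.36 + 500·17.36)/1100 = 32.79309
V̂(x̄_st) = Σ W_h² s_h²/n_h, with W_h = N_h/N and N = 1100:
  stratum Campus I: (140/1100)²·17.3²/29 = 0.167173
  stratum Campus II: (330/1100)²·16.2²/74 = 0.319184
  stratum Campus III: (130/1100)²·20.4²/15 = 0.387499
  stratum Campus IV: (500/1100)²·8.4²/20 = 0.728926
V̂(x̄_st) = 1.60278
SE(x̄_st) = √1.60278 = 1.26601

x̄_st ≈ 32.793, SE ≈ 1.27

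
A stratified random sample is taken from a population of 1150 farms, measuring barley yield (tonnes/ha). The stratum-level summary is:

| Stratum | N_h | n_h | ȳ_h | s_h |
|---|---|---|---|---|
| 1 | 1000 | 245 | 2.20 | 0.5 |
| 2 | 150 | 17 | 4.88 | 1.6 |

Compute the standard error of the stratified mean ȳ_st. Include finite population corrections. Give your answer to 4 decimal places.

V̂(ȳ_st) = Σ W_h² (1 − n_h/N_h) s_h²/n_h, with W_h = N_h/N and N = 1150:
  stratum 1: (1000/1150)²·(1 − 245/1000)·0.5²/245 = 0.000582539
  stratum 2: (150/1150)²·(1 − 17/150)·1.6²/17 = 0.00227163
V̂(ȳ_st) = 0.00285417
SE(ȳ_st) = √0.00285417 = 0.0534245

SE(ȳ_st) ≈ 0.0534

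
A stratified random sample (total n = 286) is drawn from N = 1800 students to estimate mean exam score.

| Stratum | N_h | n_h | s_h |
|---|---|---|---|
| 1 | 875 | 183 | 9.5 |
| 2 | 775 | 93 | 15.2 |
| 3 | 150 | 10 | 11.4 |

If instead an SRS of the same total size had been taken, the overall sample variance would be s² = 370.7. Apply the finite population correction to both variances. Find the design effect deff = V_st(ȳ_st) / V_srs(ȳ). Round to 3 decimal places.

deff ≈ 0.534

V̂(ȳ_st) = Σ W_h² (1 − n_h/N_h) s_h²/n_h, with W_h = N_h/N and N = 1800:
  stratum 1: (875/1800)²·(1 − 183/875)·9.5²/183 = 0.0921648
  stratum 2: (775/1800)²·(1 − 93/775)·15.2²/93 = 0.405271
  stratum 3: (150/1800)²·(1 − 10/150)·11.4²/10 = 0.0842333
V_st = 0.581669
V_srs = (1 − 286/1800)·370.7/286 = 1.09021
deff = V_st / V_srs = 0.581669/1.09021 = 0.5335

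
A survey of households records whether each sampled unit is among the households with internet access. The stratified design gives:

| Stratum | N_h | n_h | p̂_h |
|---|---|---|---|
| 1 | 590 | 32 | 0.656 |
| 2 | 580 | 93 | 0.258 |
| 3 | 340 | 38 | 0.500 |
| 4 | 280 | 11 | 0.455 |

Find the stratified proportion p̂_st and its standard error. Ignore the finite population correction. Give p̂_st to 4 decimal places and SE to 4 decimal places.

N = 1790; stratum weights W_h = N_h/N.
p̂_st = Σ W_h p̂_h = (590·0.656 + 580·0.258 + 340·0.500 + 280·0.455)/1790 = 0.46597
V̂(p̂_st) = Σ W_h² p̂_h(1−p̂_h)/(n_h−1):
  stratum 1: (590/1790)²·0.656·0.344/31 = 0.000790858
  stratum 2: (580/1790)²·0.258·0.742/92 = 0.000218467
  stratum 3: (340/1790)²·0.500·0.500/37 = 0.000243776
  stratum 4: (280/1790)²·0.455·0.545/10 = 0.000606761
V̂(p̂_st) = 0.00185986; SE = √V̂ = 0.0431261

p̂_st ≈ 0.4660, SE ≈ 0.0431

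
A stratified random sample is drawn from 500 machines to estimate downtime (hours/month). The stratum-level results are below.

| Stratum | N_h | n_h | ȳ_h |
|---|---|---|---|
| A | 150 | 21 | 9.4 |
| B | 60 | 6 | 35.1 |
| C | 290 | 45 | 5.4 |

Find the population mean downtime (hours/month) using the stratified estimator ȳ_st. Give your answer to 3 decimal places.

N = Σ N_h = 500. Stratum weights W_h = N_h/N.
ȳ_st = (150·9.4 + 60·35.1 + 290·5.4) / 500 = 10.16400

ȳ_st ≈ 10.164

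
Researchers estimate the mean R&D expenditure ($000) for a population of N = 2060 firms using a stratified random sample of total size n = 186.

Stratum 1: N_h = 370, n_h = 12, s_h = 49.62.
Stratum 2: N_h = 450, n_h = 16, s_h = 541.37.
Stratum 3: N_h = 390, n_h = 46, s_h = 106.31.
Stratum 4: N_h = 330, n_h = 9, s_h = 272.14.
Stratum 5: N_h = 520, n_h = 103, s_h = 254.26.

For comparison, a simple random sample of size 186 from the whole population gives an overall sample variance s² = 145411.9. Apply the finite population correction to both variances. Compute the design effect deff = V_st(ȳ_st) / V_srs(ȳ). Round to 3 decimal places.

deff ≈ 1.539

V̂(ȳ_st) = Σ W_h² (1 − n_h/N_h) s_h²/n_h, with W_h = N_h/N and N = 2060:
  stratum 1: (370/2060)²·(1 − 12/370)·49.62²/12 = 6.40446
  stratum 2: (450/2060)²·(1 − 16/450)·541.37²/16 = 843.017
  stratum 3: (390/2060)²·(1 − 46/390)·106.31²/46 = 7.76746
  stratum 4: (330/2060)²·(1 − 9/330)·272.14²/9 = 205.412
  stratum 5: (520/2060)²·(1 − 103/520)·254.26²/103 = 32.0718
V_st = 1094.67
V_srs = (1 − 186/2060)·145411.9/186 = 711.196
deff = V_st / V_srs = 1094.67/711.196 = 1.5392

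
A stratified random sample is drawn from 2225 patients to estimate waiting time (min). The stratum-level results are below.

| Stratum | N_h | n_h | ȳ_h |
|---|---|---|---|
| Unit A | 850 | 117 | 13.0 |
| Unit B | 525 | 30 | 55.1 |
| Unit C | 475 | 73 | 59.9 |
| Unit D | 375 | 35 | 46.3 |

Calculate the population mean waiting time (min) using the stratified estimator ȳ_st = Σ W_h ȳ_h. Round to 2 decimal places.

ȳ_st ≈ 38.56

N = Σ N_h = 2225. Stratum weights W_h = N_h/N.
ȳ_st = (850·13.0 + 525·55.1 + 475·59.9 + 375·46.3) / 2225 = 38.5584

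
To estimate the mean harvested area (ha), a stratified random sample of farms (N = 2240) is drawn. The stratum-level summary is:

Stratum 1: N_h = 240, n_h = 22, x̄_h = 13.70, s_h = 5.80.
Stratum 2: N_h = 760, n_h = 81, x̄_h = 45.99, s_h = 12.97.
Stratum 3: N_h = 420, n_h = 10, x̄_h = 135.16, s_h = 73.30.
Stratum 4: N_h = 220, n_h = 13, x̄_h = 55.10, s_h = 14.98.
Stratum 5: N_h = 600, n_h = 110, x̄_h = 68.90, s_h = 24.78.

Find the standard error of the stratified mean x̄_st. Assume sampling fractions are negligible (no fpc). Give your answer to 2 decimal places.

V̂(x̄_st) = Σ W_h² s_h²/n_h, with W_h = N_h/N and N = 2240:
  stratum 1: (240/2240)²·5.80²/22 = 0.0175533
  stratum 2: (760/2240)²·12.97²/81 = 0.239071
  stratum 3: (420/2240)²·73.30²/10 = 18.8891
  stratum 4: (220/2240)²·14.98²/13 = 0.166506
  stratum 5: (600/2240)²·24.78²/110 = 0.400513
V̂(x̄_st) = 19.7127
SE(x̄_st) = √19.7127 = 4.4399

SE(x̄_st) ≈ 4.44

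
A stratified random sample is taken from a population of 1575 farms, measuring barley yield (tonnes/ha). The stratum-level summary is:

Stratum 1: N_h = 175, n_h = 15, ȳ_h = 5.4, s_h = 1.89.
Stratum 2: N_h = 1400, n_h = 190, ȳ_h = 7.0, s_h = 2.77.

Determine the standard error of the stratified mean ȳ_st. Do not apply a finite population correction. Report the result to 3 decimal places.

V̂(ȳ_st) = Σ W_h² s_h²/n_h, with W_h = N_h/N and N = 1575:
  stratum 1: (175/1575)²·1.89²/15 = 0.00294
  stratum 2: (1400/1575)²·2.77²/190 = 0.0319081
V̂(ȳ_st) = 0.0348481
SE(ȳ_st) = √0.0348481 = 0.186676

SE(ȳ_st) ≈ 0.187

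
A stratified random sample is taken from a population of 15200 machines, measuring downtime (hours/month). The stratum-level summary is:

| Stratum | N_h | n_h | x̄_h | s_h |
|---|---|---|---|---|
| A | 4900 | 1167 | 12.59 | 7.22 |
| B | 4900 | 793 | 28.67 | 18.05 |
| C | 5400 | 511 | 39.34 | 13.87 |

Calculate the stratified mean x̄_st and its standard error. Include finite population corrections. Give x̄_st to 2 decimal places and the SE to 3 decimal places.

x̄_st ≈ 27.28, SE ≈ 0.287

x̄_st = Σ W_h x̄_h = (4900·12.59 + 4900·28.67 + 5400·39.34)/15200 = 27.27697
V̂(x̄_st) = Σ W_h² (1 − n_h/N_h) s_h²/n_h, with W_h = N_h/N and N = 15200:
  stratum A: (4900/15200)²·(1 − 1167/4900)·7.22²/1167 = 0.00353647
  stratum B: (4900/15200)²·(1 − 793/4900)·18.05²/793 = 0.0357861
  stratum C: (5400/15200)²·(1 − 511/5400)·13.87²/511 = 0.0430188
V̂(x̄_st) = 0.0823414
SE(x̄_st) = √0.0823414 = 0.286952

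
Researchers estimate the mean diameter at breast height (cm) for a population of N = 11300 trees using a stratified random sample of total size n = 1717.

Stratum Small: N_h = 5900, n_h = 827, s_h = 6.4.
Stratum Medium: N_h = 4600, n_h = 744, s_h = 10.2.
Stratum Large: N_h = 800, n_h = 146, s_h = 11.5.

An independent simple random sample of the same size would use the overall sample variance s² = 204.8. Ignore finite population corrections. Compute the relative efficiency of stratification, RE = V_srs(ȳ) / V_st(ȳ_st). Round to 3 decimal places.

RE ≈ 2.894

V̂(ȳ_st) = Σ W_h² s_h²/n_h, with W_h = N_h/N and N = 11300:
  stratum Small: (5900/11300)²·6.4²/827 = 0.0135021
  stratum Medium: (4600/11300)²·10.2²/744 = 0.0231732
  stratum Large: (800/11300)²·11.5²/146 = 0.00454011
V_st = 0.0412154
V_srs = s²/n = 204.8/1717 = 0.119278
Relative efficiency = V_srs / V_st = 0.119278/0.0412154 = 2.8940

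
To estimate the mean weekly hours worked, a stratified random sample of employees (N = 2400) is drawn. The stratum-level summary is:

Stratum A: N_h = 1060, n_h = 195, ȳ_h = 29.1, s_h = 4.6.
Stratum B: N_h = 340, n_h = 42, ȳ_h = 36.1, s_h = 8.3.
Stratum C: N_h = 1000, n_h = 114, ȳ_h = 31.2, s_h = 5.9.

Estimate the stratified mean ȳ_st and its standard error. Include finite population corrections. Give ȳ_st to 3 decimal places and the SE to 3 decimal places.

ȳ_st = Σ W_h ȳ_h = (1060·29.1 + 340·36.1 + 1000·31.2)/2400 = 30.96667
V̂(ȳ_st) = Σ W_h² (1 − n_h/N_h) s_h²/n_h, with W_h = N_h/N and N = 2400:
  stratum A: (1060/2400)²·(1 − 195/1060)·4.6²/195 = 0.0172735
  stratum B: (340/2400)²·(1 − 42/340)·8.3²/42 = 0.0288522
  stratum C: (1000/2400)²·(1 − 114/1000)·5.9²/114 = 0.0469689
V̂(ȳ_st) = 0.0930947
SE(ȳ_st) = √0.0930947 = 0.305114

ȳ_st ≈ 30.967, SE ≈ 0.305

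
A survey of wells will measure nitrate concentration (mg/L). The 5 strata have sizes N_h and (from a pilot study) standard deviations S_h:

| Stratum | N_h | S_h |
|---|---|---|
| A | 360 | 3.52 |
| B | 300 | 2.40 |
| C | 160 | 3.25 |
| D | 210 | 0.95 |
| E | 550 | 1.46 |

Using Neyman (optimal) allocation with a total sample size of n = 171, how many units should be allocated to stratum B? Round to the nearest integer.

Neyman allocation: n_h = n · N_h S_h / Σ N_i S_i, with n = 171.
  stratum A: N_h·S_h = 360·3.52 = 1267.20
  stratum B: N_h·S_h = 300·2.40 = 720.00
  stratum C: N_h·S_h = 160·3.25 = 520.00
  stratum D: N_h·S_h = 210·0.95 = 199.50
  stratum E: N_h·S_h = 550·1.46 = 803.00
Σ N_h S_h = 3509.70
n for stratum B = 171·720.00/3509.70 = 35.080 → 35

35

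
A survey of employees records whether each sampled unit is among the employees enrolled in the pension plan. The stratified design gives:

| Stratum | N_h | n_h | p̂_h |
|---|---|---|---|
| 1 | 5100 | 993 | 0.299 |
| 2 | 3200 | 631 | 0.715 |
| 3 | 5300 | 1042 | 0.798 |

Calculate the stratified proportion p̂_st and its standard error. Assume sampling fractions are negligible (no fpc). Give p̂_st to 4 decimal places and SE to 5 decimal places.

N = 13600; stratum weights W_h = N_h/N.
p̂_st = Σ W_h p̂_h = (5100·0.299 + 3200·0.715 + 5300·0.798)/13600 = 0.59135
V̂(p̂_st) = Σ W_h² p̂_h(1−p̂_h)/(n_h−1):
  stratum 1: (5100/13600)²·0.299·0.701/992 = 2.97126e-05
  stratum 2: (3200/13600)²·0.715·0.285/630 = 1.79074e-05
  stratum 3: (5300/13600)²·0.798·0.202/1041 = 2.35168e-05
V̂(p̂_st) = 7.11367e-05; SE = √V̂ = 0.00843426

p̂_st ≈ 0.5913, SE ≈ 0.00843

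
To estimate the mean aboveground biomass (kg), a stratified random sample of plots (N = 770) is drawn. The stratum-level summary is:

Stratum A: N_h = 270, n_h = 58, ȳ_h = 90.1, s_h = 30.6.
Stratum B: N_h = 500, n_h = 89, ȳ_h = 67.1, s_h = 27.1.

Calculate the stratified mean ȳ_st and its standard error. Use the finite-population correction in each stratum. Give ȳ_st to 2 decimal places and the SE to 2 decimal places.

ȳ_st ≈ 75.16, SE ≈ 2.10

ȳ_st = Σ W_h ȳ_h = (270·90.1 + 500·67.1)/770 = 75.16494
V̂(ȳ_st) = Σ W_h² (1 − n_h/N_h) s_h²/n_h, with W_h = N_h/N and N = 770:
  stratum A: (270/770)²·(1 − 58/270)·30.6²/58 = 1.55859
  stratum B: (500/770)²·(1 − 89/500)·27.1²/89 = 2.86009
V̂(ȳ_st) = 4.41868
SE(ȳ_st) = √4.41868 = 2.10207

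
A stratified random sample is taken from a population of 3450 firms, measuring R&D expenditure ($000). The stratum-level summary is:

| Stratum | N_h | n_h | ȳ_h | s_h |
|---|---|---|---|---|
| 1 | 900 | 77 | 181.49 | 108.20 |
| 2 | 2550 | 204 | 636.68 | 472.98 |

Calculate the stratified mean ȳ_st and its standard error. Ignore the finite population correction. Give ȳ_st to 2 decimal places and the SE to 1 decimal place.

ȳ_st = Σ W_h ȳ_h = (900·181.49 + 2550·636.68)/3450 = 517.93478
V̂(ȳ_st) = Σ W_h² s_h²/n_h, with W_h = N_h/N and N = 3450:
  stratum 1: (900/3450)²·108.20²/77 = 10.3469
  stratum 2: (2550/3450)²·472.98²/204 = 599.098
V̂(ȳ_st) = 609.444
SE(ȳ_st) = √609.444 = 24.6869

ȳ_st ≈ 517.93, SE ≈ 24.7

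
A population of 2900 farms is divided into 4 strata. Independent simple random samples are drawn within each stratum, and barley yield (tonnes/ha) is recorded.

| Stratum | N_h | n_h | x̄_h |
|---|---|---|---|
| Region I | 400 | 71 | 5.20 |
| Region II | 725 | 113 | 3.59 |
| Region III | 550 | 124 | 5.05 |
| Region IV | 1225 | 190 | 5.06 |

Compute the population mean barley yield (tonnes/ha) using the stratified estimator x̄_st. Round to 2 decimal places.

N = Σ N_h = 2900. Stratum weights W_h = N_h/N.
x̄_st = (400·5.20 + 725·3.59 + 550·5.05 + 1225·5.06) / 2900 = 4.7099

x̄_st ≈ 4.71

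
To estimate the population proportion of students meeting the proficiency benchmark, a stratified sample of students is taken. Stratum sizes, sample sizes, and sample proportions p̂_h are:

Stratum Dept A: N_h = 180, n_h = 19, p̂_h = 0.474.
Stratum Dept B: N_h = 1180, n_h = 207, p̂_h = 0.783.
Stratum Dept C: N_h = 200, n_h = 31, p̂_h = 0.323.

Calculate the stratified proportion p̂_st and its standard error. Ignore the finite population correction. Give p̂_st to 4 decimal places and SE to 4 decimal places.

p̂_st ≈ 0.6884, SE ≈ 0.0279

N = 1560; stratum weights W_h = N_h/N.
p̂_st = Σ W_h p̂_h = (180·0.474 + 1180·0.783 + 200·0.323)/1560 = 0.68837
V̂(p̂_st) = Σ W_h² p̂_h(1−p̂_h)/(n_h−1):
  stratum Dept A: (180/1560)²·0.474·0.526/18 = 0.000184411
  stratum Dept B: (1180/1560)²·0.783·0.217/206 = 0.000471921
  stratum Dept C: (200/1560)²·0.323·0.677/30 = 0.000119807
V̂(p̂_st) = 0.000776139; SE = √V̂ = 0.0278593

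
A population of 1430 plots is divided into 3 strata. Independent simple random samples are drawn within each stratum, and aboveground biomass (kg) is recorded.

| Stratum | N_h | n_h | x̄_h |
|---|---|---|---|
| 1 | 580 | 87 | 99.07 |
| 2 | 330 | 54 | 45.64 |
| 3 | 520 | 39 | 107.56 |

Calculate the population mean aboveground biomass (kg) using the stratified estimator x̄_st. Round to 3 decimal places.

x̄_st ≈ 89.827

N = Σ N_h = 1430. Stratum weights W_h = N_h/N.
x̄_st = (580·99.07 + 330·45.64 + 520·107.56) / 1430 = 89.82727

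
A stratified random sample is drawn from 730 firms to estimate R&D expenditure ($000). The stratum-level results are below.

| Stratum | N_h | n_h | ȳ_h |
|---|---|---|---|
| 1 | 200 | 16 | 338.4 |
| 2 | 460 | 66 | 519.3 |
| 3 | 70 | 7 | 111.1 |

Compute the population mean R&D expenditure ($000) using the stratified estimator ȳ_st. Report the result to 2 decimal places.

ȳ_st ≈ 430.60

N = Σ N_h = 730. Stratum weights W_h = N_h/N.
ȳ_st = (200·338.4 + 460·519.3 + 70·111.1) / 730 = 430.5959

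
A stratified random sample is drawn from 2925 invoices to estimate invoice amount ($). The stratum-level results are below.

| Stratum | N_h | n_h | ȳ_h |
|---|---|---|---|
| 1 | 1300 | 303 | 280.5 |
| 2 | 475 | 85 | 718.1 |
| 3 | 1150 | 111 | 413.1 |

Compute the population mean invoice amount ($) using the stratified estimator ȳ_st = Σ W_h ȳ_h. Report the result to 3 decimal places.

N = Σ N_h = 2925. Stratum weights W_h = N_h/N.
ȳ_st = (1300·280.5 + 475·718.1 + 1150·413.1) / 2925 = 403.69658

ȳ_st ≈ 403.697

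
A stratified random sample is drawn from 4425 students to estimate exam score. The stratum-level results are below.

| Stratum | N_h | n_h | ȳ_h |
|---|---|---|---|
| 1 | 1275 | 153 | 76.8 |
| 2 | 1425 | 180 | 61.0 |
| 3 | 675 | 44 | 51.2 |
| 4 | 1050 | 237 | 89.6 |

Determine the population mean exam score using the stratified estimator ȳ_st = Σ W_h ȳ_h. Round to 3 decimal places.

ȳ_st ≈ 70.844

N = Σ N_h = 4425. Stratum weights W_h = N_h/N.
ȳ_st = (1275·76.8 + 1425·61.0 + 675·51.2 + 1050·89.6) / 4425 = 70.84407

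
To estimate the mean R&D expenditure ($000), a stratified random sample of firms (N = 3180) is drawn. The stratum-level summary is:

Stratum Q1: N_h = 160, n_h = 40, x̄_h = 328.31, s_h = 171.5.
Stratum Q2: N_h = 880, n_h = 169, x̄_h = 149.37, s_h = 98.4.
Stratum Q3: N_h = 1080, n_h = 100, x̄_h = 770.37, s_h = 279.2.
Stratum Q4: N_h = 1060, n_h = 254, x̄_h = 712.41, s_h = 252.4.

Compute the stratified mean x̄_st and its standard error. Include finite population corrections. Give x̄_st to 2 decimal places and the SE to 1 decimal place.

x̄_st = Σ W_h x̄_h = (160·328.31 + 880·149.37 + 1080·770.37 + 1060·712.41)/3180 = 556.95893
V̂(x̄_st) = Σ W_h² (1 − n_h/N_h) s_h²/n_h, with W_h = N_h/N and N = 3180:
  stratum Q1: (160/3180)²·(1 − 40/160)·171.5²/40 = 1.3961
  stratum Q2: (880/3180)²·(1 − 169/880)·98.4²/169 = 3.54488
  stratum Q3: (1080/3180)²·(1 − 100/1080)·279.2²/100 = 81.588
  stratum Q4: (1060/3180)²·(1 − 254/1060)·252.4²/254 = 21.19
V̂(x̄_st) = 107.719
SE(x̄_st) = √107.719 = 10.3788

x̄_st ≈ 556.96, SE ≈ 10.4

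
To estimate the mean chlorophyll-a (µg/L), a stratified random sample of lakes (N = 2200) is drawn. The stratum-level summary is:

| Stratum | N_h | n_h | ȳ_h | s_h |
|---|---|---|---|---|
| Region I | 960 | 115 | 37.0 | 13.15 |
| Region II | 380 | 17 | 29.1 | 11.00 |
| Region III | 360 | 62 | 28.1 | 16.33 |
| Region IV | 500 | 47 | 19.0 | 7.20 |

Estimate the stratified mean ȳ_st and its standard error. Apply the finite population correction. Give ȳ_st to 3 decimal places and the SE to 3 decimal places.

ȳ_st ≈ 30.088, SE ≈ 0.776

ȳ_st = Σ W_h ȳ_h = (960·37.0 + 380·29.1 + 360·28.1 + 500·19.0)/2200 = 30.08818
V̂(ȳ_st) = Σ W_h² (1 − n_h/N_h) s_h²/n_h, with W_h = N_h/N and N = 2200:
  stratum Region I: (960/2200)²·(1 − 115/960)·13.15²/115 = 0.252021
  stratum Region II: (380/2200)²·(1 − 17/380)·11.00²/17 = 0.202853
  stratum Region III: (360/2200)²·(1 − 62/360)·16.33²/62 = 0.0953354
  stratum Region IV: (500/2200)²·(1 − 47/500)·7.20²/47 = 0.0516167
V̂(ȳ_st) = 0.601826
SE(ȳ_st) = √0.601826 = 0.775774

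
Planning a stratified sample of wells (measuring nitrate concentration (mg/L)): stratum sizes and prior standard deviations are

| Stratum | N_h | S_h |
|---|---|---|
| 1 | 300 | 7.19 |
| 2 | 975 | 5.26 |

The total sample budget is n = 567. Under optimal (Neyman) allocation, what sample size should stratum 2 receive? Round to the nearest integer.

399

Neyman allocation: n_h = n · N_h S_h / Σ N_i S_i, with n = 567.
  stratum 1: N_h·S_h = 300·7.19 = 2157.00
  stratum 2: N_h·S_h = 975·5.26 = 5128.50
Σ N_h S_h = 7285.50
n for stratum 2 = 567·5128.50/7285.50 = 399.130 → 399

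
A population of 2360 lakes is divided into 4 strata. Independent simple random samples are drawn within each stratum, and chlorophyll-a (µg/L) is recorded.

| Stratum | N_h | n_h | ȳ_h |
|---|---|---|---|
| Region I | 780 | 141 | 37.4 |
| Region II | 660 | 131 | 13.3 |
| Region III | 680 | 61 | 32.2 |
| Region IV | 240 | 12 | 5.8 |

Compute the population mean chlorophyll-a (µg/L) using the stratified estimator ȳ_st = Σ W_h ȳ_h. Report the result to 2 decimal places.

ȳ_st ≈ 25.95

N = Σ N_h = 2360. Stratum weights W_h = N_h/N.
ȳ_st = (780·37.4 + 660·13.3 + 680·32.2 + 240·5.8) / 2360 = 25.9483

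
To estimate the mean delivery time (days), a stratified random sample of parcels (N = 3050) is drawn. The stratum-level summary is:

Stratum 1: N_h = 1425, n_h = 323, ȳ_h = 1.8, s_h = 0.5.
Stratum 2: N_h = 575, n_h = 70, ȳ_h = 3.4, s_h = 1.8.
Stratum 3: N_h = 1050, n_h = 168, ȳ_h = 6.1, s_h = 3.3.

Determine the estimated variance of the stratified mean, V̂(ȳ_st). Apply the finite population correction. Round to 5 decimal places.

V̂(ȳ_st) ≈ 0.00803

V̂(ȳ_st) = Σ W_h² (1 − n_h/N_h) s_h²/n_h, with W_h = N_h/N and N = 3050:
  stratum 1: (1425/3050)²·(1 − 323/1425)·0.5²/323 = 0.000130657
  stratum 2: (575/3050)²·(1 − 70/575)·1.8²/70 = 0.0014448
  stratum 3: (1050/3050)²·(1 − 168/1050)·3.3²/168 = 0.00645322
V̂(ȳ_st) = 0.00802868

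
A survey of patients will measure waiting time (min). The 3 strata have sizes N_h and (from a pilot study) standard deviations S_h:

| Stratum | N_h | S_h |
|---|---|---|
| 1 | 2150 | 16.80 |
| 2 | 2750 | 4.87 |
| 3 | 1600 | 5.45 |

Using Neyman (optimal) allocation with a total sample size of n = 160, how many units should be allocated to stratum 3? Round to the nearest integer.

24

Neyman allocation: n_h = n · N_h S_h / Σ N_i S_i, with n = 160.
  stratum 1: N_h·S_h = 2150·16.80 = 36120.00
  stratum 2: N_h·S_h = 2750·4.87 = 13392.50
  stratum 3: N_h·S_h = 1600·5.45 = 8720.00
Σ N_h S_h = 58232.50
n for stratum 3 = 160·8720.00/58232.50 = 23.959 → 24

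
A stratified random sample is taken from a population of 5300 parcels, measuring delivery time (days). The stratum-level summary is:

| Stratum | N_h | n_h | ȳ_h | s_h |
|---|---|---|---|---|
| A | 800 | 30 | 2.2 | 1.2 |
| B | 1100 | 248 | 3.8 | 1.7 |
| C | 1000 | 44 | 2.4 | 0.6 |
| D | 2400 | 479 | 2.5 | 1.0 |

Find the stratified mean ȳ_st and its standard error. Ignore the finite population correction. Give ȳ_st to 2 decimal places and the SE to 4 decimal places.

ȳ_st ≈ 2.71, SE ≈ 0.0481

ȳ_st = Σ W_h ȳ_h = (800·2.2 + 1100·3.8 + 1000·2.4 + 2400·2.5)/5300 = 2.70566
V̂(ȳ_st) = Σ W_h² s_h²/n_h, with W_h = N_h/N and N = 5300:
  stratum A: (800/5300)²·1.2²/30 = 0.00109363
  stratum B: (1100/5300)²·1.7²/248 = 0.000501972
  stratum C: (1000/5300)²·0.6²/44 = 0.000291272
  stratum D: (2400/5300)²·1.0²/479 = 0.00042809
V̂(ȳ_st) = 0.00231496
SE(ȳ_st) = √0.00231496 = 0.048114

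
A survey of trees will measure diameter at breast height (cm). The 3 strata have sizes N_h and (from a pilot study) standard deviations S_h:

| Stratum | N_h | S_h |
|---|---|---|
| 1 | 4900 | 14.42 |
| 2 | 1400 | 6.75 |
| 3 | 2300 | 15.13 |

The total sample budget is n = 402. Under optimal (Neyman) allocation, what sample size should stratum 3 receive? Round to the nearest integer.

122

Neyman allocation: n_h = n · N_h S_h / Σ N_i S_i, with n = 402.
  stratum 1: N_h·S_h = 4900·14.42 = 70658.00
  stratum 2: N_h·S_h = 1400·6.75 = 9450.00
  stratum 3: N_h·S_h = 2300·15.13 = 34799.00
Σ N_h S_h = 114907.00
n for stratum 3 = 402·34799.00/114907.00 = 121.744 → 122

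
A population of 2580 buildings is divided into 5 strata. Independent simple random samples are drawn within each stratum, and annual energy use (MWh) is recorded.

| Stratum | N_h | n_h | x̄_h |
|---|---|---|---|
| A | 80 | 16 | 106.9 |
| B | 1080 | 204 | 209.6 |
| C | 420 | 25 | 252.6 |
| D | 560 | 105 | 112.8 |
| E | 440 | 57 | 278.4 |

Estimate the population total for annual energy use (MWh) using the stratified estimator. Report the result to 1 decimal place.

τ̂_st = Σ N_h x̄_h = 80·106.9 + 1080·209.6 + 420·252.6 + 560·112.8 + 440·278.4 = 526676.0

τ̂_st ≈ 526676.0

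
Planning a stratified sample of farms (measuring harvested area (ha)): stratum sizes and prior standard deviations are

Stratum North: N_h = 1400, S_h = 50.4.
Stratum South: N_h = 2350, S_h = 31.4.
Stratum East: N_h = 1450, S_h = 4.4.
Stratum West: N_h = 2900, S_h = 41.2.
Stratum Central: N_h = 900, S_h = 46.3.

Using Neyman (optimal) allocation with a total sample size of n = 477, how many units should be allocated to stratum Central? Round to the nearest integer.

64

Neyman allocation: n_h = n · N_h S_h / Σ N_i S_i, with n = 477.
  stratum North: N_h·S_h = 1400·50.4 = 70560.00
  stratum South: N_h·S_h = 2350·31.4 = 73790.00
  stratum East: N_h·S_h = 1450·4.4 = 6380.00
  stratum West: N_h·S_h = 2900·41.2 = 119480.00
  stratum Central: N_h·S_h = 900·46.3 = 41670.00
Σ N_h S_h = 311880.00
n for stratum Central = 477·41670.00/311880.00 = 63.732 → 64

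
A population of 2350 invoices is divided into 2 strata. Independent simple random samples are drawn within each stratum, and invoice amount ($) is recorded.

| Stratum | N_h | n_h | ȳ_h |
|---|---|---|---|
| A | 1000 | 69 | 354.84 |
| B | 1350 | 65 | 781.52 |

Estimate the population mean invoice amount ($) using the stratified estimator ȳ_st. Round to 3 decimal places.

ȳ_st ≈ 599.954

N = Σ N_h = 2350. Stratum weights W_h = N_h/N.
ȳ_st = (1000·354.84 + 1350·781.52) / 2350 = 599.95404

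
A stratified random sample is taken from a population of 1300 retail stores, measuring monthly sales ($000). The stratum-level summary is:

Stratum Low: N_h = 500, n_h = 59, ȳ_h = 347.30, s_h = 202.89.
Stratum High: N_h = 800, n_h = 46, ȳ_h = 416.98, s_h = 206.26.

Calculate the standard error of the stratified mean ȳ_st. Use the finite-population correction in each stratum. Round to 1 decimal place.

SE(ȳ_st) ≈ 20.5

V̂(ȳ_st) = Σ W_h² (1 − n_h/N_h) s_h²/n_h, with W_h = N_h/N and N = 1300:
  stratum Low: (500/1300)²·(1 − 59/500)·202.89²/59 = 91.0314
  stratum High: (800/1300)²·(1 − 46/800)·206.26²/46 = 330.101
V̂(ȳ_st) = 421.132
SE(ȳ_st) = √421.132 = 20.5215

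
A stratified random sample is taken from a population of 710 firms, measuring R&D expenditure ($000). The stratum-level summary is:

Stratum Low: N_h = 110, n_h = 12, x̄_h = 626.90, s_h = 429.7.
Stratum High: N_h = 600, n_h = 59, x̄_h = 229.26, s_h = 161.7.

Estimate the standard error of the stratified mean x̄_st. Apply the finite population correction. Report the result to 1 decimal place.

SE(x̄_st) ≈ 24.8

V̂(x̄_st) = Σ W_h² (1 − n_h/N_h) s_h²/n_h, with W_h = N_h/N and N = 710:
  stratum Low: (110/710)²·(1 − 12/110)·429.7²/12 = 329.042
  stratum High: (600/710)²·(1 − 59/600)·161.7²/59 = 285.364
V̂(x̄_st) = 614.407
SE(x̄_st) = √614.407 = 24.7872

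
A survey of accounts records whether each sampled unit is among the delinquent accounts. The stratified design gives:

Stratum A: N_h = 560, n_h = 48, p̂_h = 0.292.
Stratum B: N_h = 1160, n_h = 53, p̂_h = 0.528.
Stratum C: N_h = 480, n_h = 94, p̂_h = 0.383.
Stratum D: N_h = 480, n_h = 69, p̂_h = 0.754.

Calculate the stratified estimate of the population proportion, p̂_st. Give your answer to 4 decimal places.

p̂_st ≈ 0.4932

N = 2680; stratum weights W_h = N_h/N.
p̂_st = Σ W_h p̂_h = (560·0.292 + 1160·0.528 + 480·0.383 + 480·0.754)/2680 = 0.49319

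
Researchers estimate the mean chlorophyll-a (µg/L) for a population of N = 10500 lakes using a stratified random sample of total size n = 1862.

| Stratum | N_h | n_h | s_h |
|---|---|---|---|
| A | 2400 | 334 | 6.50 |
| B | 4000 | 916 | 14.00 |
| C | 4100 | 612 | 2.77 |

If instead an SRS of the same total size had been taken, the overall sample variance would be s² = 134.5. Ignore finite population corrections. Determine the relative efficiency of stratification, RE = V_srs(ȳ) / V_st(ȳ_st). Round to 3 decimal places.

RE ≈ 1.825

V̂(ȳ_st) = Σ W_h² s_h²/n_h, with W_h = N_h/N and N = 10500:
  stratum A: (2400/10500)²·6.50²/334 = 0.00660882
  stratum B: (4000/10500)²·14.00²/916 = 0.0310529
  stratum C: (4100/10500)²·2.77²/612 = 0.0019116
V_st = 0.0395733
V_srs = s²/n = 134.5/1862 = 0.0722342
Relative efficiency = V_srs / V_st = 0.0722342/0.0395733 = 1.8253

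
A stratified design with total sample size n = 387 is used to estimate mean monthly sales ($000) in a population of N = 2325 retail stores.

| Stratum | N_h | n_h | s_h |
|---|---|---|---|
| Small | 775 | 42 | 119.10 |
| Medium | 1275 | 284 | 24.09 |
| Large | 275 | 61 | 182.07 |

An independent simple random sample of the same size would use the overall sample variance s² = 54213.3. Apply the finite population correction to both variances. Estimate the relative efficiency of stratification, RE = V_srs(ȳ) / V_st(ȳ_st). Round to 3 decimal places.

RE ≈ 2.788

V̂(ȳ_st) = Σ W_h² (1 − n_h/N_h) s_h²/n_h, with W_h = N_h/N and N = 2325:
  stratum Small: (775/2325)²·(1 − 42/775)·119.10²/42 = 35.4923
  stratum Medium: (1275/2325)²·(1 − 284/1275)·24.09²/284 = 0.477632
  stratum Large: (275/2325)²·(1 − 61/275)·182.07²/61 = 5.91626
V_st = 41.8862
V_srs = (1 − 387/2325)·54213.3/387 = 116.768
Relative efficiency = V_srs / V_st = 116.768/41.8862 = 2.7878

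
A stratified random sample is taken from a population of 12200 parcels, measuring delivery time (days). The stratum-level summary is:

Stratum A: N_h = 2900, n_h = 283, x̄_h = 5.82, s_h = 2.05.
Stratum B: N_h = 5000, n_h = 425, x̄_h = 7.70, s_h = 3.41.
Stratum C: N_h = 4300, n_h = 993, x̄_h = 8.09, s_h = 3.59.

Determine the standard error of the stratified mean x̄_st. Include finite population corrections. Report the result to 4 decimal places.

V̂(x̄_st) = Σ W_h² (1 − n_h/N_h) s_h²/n_h, with W_h = N_h/N and N = 12200:
  stratum A: (2900/12200)²·(1 − 283/2900)·2.05²/283 = 0.000757187
  stratum B: (5000/12200)²·(1 − 425/5000)·3.41²/425 = 0.00420495
  stratum C: (4300/12200)²·(1 − 993/4300)·3.59²/993 = 0.00124
V̂(x̄_st) = 0.00620214
SE(x̄_st) = √0.00620214 = 0.0787537

SE(x̄_st) ≈ 0.0788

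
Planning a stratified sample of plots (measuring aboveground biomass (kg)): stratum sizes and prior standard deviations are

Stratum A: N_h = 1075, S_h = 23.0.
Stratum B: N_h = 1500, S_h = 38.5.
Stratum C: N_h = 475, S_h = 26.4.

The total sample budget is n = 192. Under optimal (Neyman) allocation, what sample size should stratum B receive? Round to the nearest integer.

117

Neyman allocation: n_h = n · N_h S_h / Σ N_i S_i, with n = 192.
  stratum A: N_h·S_h = 1075·23.0 = 24725.00
  stratum B: N_h·S_h = 1500·38.5 = 57750.00
  stratum C: N_h·S_h = 475·26.4 = 12540.00
Σ N_h S_h = 95015.00
n for stratum B = 192·57750.00/95015.00 = 116.697 → 117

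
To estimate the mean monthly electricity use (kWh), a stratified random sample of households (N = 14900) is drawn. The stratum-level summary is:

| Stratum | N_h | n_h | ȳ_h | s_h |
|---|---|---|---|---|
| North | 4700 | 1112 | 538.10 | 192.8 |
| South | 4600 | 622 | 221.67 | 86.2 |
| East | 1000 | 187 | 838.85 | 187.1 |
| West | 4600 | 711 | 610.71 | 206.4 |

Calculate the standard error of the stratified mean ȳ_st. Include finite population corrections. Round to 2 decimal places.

SE(ȳ_st) ≈ 3.01

V̂(ȳ_st) = Σ W_h² (1 − n_h/N_h) s_h²/n_h, with W_h = N_h/N and N = 14900:
  stratum North: (4700/14900)²·(1 − 1112/4700)·192.8²/1112 = 2.53914
  stratum South: (4600/14900)²·(1 − 622/4600)·86.2²/622 = 0.984633
  stratum East: (1000/14900)²·(1 − 187/1000)·187.1²/187 = 0.685526
  stratum West: (4600/14900)²·(1 − 711/4600)·206.4²/711 = 4.82806
V̂(ȳ_st) = 9.03736
SE(ȳ_st) = √9.03736 = 3.00622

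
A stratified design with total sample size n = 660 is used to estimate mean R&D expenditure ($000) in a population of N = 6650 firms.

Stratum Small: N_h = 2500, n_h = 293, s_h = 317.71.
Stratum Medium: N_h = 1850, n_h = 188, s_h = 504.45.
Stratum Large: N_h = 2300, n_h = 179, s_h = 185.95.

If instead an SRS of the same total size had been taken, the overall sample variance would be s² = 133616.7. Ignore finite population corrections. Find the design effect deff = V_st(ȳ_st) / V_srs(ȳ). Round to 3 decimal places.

deff ≈ 0.872

V̂(ȳ_st) = Σ W_h² s_h²/n_h, with W_h = N_h/N and N = 6650:
  stratum Small: (2500/6650)²·317.71²/293 = 48.689
  stratum Medium: (1850/6650)²·504.45²/188 = 104.756
  stratum Large: (2300/6650)²·185.95²/179 = 23.1074
V_st = 176.552
V_srs = s²/n = 133616.7/660 = 202.45
deff = V_st / V_srs = 176.552/202.45 = 0.8721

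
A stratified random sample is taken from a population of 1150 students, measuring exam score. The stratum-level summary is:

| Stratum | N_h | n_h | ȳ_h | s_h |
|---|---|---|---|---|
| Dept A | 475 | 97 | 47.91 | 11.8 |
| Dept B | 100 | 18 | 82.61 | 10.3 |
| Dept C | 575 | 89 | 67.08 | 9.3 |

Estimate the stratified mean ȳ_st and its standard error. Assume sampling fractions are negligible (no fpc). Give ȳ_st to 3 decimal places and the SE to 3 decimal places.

ȳ_st = Σ W_h ȳ_h = (475·47.91 + 100·82.61 + 575·67.08)/1150 = 60.51239
V̂(ȳ_st) = Σ W_h² s_h²/n_h, with W_h = N_h/N and N = 1150:
  stratum Dept A: (475/1150)²·11.8²/97 = 0.244897
  stratum Dept B: (100/1150)²·10.3²/18 = 0.0445663
  stratum Dept C: (575/1150)²·9.3²/89 = 0.242949
V̂(ȳ_st) = 0.532413
SE(ȳ_st) = √0.532413 = 0.729666

ȳ_st ≈ 60.512, SE ≈ 0.730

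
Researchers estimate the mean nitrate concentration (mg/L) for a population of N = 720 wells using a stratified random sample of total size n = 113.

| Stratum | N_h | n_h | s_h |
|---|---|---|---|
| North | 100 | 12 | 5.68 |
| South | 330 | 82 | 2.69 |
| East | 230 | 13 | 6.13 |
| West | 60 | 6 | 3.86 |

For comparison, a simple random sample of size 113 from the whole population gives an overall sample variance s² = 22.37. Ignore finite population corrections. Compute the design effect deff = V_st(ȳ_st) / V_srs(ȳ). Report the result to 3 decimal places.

deff ≈ 1.933

V̂(ȳ_st) = Σ W_h² s_h²/n_h, with W_h = N_h/N and N = 720:
  stratum North: (100/720)²·5.68²/12 = 0.0518621
  stratum South: (330/720)²·2.69²/82 = 0.0185376
  stratum East: (230/720)²·6.13²/13 = 0.294963
  stratum West: (60/720)²·3.86²/6 = 0.0172449
V_st = 0.382608
V_srs = s²/n = 22.37/113 = 0.197965
deff = V_st / V_srs = 0.382608/0.197965 = 1.9327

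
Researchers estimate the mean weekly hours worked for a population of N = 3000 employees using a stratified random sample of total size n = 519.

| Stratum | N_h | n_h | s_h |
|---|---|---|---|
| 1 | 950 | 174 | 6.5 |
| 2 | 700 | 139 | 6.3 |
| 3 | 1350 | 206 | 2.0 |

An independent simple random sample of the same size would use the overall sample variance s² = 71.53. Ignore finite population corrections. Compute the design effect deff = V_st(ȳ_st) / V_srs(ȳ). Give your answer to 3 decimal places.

V̂(ȳ_st) = Σ W_h² s_h²/n_h, with W_h = N_h/N and N = 3000:
  stratum 1: (950/3000)²·6.5²/174 = 0.0243491
  stratum 2: (700/3000)²·6.3²/139 = 0.015546
  stratum 3: (1350/3000)²·2.0²/206 = 0.00393204
V_st = 0.0438271
V_srs = s²/n = 71.53/519 = 0.137823
deff = V_st / V_srs = 0.0438271/0.137823 = 0.3180

deff ≈ 0.318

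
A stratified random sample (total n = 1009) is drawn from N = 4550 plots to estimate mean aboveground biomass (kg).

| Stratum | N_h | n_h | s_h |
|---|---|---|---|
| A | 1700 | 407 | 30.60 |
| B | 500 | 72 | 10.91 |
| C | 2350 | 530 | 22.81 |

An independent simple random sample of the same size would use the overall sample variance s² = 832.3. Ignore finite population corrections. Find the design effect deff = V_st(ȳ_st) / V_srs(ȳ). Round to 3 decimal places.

deff ≈ 0.731

V̂(ȳ_st) = Σ W_h² s_h²/n_h, with W_h = N_h/N and N = 4550:
  stratum A: (1700/4550)²·30.60²/407 = 0.321162
  stratum B: (500/4550)²·10.91²/72 = 0.0199634
  stratum C: (2350/4550)²·22.81²/530 = 0.261871
V_st = 0.602996
V_srs = s²/n = 832.3/1009 = 0.824876
deff = V_st / V_srs = 0.602996/0.824876 = 0.7310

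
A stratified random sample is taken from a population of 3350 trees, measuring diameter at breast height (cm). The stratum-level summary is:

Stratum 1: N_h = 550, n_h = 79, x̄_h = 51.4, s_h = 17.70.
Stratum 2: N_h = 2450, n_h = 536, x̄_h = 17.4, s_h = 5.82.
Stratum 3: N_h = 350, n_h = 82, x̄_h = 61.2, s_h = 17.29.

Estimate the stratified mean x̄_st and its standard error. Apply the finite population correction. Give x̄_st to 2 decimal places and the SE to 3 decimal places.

x̄_st ≈ 27.56, SE ≈ 0.385

x̄_st = Σ W_h x̄_h = (550·51.4 + 2450·17.4 + 350·61.2)/3350 = 27.55821
V̂(x̄_st) = Σ W_h² (1 − n_h/N_h) s_h²/n_h, with W_h = N_h/N and N = 3350:
  stratum 1: (550/3350)²·(1 − 79/550)·17.70²/79 = 0.0915405
  stratum 2: (2450/3350)²·(1 − 536/2450)·5.82²/536 = 0.0264058
  stratum 3: (350/3350)²·(1 − 82/350)·17.29²/82 = 0.0304712
V̂(x̄_st) = 0.148418
SE(x̄_st) = √0.148418 = 0.38525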